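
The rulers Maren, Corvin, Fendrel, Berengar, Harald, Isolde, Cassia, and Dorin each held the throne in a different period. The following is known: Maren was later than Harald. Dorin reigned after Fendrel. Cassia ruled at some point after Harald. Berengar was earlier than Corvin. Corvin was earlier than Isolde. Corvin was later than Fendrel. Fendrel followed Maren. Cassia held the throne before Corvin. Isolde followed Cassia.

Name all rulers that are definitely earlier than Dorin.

Fendrel, Harald, Maren

Directly stated before Dorin: Fendrel.
Harald reaches Dorin via Harald → Maren → Fendrel → Dorin.
Maren reaches Dorin via Maren → Fendrel → Dorin.
No chain forces Cassia (or any of the others) ahead of Dorin.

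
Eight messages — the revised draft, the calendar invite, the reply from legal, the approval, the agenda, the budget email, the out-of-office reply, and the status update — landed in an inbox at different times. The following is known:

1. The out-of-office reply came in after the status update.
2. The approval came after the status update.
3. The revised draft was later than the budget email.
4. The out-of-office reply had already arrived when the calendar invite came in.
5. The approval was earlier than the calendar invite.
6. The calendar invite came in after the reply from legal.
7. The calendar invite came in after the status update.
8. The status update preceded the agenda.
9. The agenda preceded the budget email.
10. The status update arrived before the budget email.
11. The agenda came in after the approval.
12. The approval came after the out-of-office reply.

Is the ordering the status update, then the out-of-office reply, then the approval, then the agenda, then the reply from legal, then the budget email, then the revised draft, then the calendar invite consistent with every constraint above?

Check each stated constraint against the proposed order — e.g. the out-of-office reply is ahead of the calendar invite; the status update is ahead of the calendar invite. Every pair is in the required order; nothing is violated.

yes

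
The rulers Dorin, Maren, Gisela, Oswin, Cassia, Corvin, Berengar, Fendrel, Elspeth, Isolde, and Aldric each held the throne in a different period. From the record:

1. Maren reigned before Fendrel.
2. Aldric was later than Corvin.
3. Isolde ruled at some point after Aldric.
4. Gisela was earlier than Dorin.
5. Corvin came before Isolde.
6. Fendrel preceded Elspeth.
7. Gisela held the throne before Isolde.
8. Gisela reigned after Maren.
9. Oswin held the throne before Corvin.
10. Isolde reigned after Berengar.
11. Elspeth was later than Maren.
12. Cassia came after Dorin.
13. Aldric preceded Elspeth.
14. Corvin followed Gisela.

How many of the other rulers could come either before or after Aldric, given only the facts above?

Forced before Aldric: Corvin, Gisela, Maren, and Oswin; forced after Aldric: Elspeth and Isolde.
That leaves Berengar, Cassia, Dorin, and Fendrel with no forced order relative to Aldric — 4.

4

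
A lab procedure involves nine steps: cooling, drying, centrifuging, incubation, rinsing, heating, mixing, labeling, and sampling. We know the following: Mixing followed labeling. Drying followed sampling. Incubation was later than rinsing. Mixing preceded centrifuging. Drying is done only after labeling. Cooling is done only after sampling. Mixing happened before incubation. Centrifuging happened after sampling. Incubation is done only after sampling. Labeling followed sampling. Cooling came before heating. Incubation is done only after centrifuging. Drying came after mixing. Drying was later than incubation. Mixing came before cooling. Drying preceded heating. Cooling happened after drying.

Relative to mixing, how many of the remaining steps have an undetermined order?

Forced before mixing: labeling and sampling; forced after mixing: centrifuging, cooling, drying, heating, and incubation.
That leaves rinsing with no forced order relative to mixing — 1.

1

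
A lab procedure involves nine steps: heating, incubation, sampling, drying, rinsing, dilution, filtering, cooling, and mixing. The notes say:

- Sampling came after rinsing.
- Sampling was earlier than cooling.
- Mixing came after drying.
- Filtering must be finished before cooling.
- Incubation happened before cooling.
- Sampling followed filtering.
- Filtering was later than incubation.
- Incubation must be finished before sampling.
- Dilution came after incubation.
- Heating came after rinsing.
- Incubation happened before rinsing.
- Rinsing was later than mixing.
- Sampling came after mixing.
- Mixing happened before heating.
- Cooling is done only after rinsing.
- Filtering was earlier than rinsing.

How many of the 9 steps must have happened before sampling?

Directly stated before sampling: filtering, incubation, mixing, and rinsing.
Drying reaches sampling via drying → mixing → sampling.
That's drying, filtering, incubation, mixing, and rinsing — 5 in all.

5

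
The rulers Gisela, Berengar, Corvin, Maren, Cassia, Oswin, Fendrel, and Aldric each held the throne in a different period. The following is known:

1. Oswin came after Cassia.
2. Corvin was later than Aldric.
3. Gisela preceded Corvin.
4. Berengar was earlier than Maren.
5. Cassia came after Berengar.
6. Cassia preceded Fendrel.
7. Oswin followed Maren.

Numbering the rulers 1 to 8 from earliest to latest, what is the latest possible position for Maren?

7

Maren must come before Oswin — 1 ruler forced after them.
Everything else can be placed before Maren in some valid order, so Maren can sit as late as position 8 − 1 = 7.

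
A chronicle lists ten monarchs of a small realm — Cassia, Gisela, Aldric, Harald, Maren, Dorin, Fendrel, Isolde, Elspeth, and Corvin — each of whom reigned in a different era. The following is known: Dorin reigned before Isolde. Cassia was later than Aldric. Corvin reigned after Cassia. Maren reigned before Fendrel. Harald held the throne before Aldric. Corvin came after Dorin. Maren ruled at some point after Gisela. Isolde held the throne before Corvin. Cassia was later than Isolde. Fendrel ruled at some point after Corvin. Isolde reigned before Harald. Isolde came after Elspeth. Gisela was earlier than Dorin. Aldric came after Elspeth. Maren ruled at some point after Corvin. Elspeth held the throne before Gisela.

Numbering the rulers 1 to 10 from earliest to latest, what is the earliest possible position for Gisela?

2

Elspeth must come before Gisela — 1 forced predecessor.
Nothing else is forced ahead of Gisela, so their earliest slot is position 1 + 1 = 2.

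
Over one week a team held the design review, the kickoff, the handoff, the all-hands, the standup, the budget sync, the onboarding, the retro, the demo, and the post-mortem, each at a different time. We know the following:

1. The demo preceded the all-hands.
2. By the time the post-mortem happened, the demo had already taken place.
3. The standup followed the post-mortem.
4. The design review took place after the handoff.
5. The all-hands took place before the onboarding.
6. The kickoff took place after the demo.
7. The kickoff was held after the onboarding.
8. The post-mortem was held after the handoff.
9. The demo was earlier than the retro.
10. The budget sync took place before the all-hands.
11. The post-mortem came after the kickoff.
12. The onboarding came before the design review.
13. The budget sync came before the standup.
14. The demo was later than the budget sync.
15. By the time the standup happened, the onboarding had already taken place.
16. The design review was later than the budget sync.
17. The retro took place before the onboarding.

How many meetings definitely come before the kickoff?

5

Directly stated before the kickoff: the demo and the onboarding.
The all-hands reaches the kickoff via the all-hands → the onboarding → the kickoff.
The budget sync reaches the kickoff via the budget sync → the demo → the kickoff.
The retro reaches the kickoff via the retro → the onboarding → the kickoff.
No chain forces the design review (or any of the others) ahead of the kickoff.
That's the all-hands, the budget sync, the demo, the onboarding, and the retro — 5 in all.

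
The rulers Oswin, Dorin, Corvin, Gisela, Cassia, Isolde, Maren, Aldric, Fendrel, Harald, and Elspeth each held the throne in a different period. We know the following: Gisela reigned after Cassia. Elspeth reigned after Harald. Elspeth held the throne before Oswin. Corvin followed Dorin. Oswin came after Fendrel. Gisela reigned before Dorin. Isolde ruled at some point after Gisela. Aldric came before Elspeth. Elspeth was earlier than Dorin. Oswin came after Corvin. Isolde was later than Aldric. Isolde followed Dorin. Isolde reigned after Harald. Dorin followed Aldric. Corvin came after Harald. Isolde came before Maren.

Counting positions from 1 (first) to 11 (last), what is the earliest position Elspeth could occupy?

Aldric and Harald must both come before Elspeth — 2 forced predecessors.
Nothing else is forced ahead of Elspeth, so their earliest slot is position 2 + 1 = 3.

3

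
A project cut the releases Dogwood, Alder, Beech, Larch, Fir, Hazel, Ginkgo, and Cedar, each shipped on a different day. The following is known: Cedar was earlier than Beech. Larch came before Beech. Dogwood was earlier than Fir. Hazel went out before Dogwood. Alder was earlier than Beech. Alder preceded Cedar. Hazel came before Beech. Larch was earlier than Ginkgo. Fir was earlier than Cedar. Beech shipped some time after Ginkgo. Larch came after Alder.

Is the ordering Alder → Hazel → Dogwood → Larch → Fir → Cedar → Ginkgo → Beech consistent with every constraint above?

yes

Check each stated constraint against the proposed order — e.g. Hazel is ahead of Beech; Alder is ahead of Beech. Every pair is in the required order; nothing is violated.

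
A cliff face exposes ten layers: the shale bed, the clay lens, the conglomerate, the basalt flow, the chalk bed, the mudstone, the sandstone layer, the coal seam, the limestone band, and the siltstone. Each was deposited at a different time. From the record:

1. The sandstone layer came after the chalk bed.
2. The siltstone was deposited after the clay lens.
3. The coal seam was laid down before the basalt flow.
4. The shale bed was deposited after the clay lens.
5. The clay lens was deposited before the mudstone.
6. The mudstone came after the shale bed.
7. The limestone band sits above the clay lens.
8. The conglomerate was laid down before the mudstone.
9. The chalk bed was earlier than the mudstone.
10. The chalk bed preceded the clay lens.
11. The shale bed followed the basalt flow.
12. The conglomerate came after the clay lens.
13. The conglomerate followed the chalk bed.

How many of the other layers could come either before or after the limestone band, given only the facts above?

Forced before the limestone band: the chalk bed and the clay lens.
That leaves the basalt flow, the coal seam, the conglomerate, the mudstone, the sandstone layer, the shale bed, and the siltstone with no forced order relative to the limestone band — 7.

7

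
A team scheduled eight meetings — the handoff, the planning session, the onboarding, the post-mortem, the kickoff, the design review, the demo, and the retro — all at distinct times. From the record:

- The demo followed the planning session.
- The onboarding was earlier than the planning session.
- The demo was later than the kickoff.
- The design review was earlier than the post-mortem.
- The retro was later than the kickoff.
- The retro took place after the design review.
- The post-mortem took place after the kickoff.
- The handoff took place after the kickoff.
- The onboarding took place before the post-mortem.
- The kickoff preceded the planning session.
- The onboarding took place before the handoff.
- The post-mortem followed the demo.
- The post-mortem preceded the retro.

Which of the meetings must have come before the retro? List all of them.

the demo, the design review, the kickoff, the onboarding, the planning session, the post-mortem

Directly stated before the retro: the design review, the kickoff, and the post-mortem.
The demo reaches the retro via the demo → the post-mortem → the retro.
The onboarding reaches the retro via the onboarding → the post-mortem → the retro.
The planning session reaches the retro via the planning session → the demo → the post-mortem → the retro.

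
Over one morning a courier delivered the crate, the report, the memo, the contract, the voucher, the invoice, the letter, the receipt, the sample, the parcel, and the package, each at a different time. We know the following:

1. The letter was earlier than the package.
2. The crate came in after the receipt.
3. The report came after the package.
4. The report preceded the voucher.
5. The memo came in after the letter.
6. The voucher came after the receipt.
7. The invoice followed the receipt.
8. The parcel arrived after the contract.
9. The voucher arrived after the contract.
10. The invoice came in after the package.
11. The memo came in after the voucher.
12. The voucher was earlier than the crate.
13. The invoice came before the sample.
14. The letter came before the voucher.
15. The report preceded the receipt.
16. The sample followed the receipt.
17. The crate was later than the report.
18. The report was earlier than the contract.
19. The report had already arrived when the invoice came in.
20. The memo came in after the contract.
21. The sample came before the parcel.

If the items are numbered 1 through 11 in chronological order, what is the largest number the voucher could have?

The voucher must come before the crate and the memo — 2 items forced after it.
Everything else can be placed before the voucher in some valid order, so the voucher can sit as late as position 11 − 2 = 9.

9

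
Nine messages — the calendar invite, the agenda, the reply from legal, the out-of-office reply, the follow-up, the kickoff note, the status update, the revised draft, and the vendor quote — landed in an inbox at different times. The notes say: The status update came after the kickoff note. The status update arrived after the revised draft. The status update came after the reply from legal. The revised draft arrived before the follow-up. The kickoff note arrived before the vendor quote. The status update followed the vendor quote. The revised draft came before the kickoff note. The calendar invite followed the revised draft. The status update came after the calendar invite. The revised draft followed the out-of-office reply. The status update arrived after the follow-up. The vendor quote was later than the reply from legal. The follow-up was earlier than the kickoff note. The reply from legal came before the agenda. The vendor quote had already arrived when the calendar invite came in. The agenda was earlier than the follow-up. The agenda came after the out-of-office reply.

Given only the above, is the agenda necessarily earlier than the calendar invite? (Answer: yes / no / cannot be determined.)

Chain the constraints: the agenda → the follow-up → the kickoff note → the vendor quote → the calendar invite. Each link is directly stated, so the agenda comes before the calendar invite.

yes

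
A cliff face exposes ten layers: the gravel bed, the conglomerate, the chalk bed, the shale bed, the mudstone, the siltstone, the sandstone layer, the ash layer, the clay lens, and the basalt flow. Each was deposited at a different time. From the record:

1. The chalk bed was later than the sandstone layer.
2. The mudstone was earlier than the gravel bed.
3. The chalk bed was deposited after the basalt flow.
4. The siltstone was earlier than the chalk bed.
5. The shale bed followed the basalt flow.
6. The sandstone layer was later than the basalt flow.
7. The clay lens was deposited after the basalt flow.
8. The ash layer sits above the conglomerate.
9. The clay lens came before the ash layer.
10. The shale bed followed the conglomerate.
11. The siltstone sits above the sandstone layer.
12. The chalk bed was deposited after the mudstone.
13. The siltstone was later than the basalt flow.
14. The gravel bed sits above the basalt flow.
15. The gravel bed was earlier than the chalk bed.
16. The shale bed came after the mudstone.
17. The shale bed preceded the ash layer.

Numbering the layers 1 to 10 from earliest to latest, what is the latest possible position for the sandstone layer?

The sandstone layer must come before the chalk bed and the siltstone — 2 layers forced after it.
Everything else can be placed before the sandstone layer in some valid order, so the sandstone layer can sit as late as position 10 − 2 = 8.

8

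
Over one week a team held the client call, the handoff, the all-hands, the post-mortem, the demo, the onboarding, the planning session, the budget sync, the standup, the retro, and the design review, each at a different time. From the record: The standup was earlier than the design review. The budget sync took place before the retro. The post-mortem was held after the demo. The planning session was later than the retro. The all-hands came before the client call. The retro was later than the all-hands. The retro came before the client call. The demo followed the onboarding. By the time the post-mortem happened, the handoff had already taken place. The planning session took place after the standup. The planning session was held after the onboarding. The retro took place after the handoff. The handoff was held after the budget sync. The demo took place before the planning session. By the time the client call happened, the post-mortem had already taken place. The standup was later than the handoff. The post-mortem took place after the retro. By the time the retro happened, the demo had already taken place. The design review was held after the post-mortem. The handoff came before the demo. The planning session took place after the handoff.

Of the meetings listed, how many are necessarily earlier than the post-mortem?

6

Directly stated before the post-mortem: the demo, the handoff, and the retro.
The all-hands reaches the post-mortem via the all-hands → the retro → the post-mortem.
The budget sync reaches the post-mortem via the budget sync → the retro → the post-mortem.
The onboarding reaches the post-mortem via the onboarding → the demo → the post-mortem.
No chain forces the standup (or any of the others) ahead of the post-mortem.
That's the all-hands, the budget sync, the demo, the handoff, the onboarding, and the retro — 6 in all.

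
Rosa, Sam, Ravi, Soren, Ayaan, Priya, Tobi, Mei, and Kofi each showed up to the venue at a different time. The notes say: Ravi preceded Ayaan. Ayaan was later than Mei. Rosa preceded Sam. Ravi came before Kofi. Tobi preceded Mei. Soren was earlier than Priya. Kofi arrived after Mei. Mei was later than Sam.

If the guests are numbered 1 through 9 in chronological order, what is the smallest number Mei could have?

4

Rosa, Sam, and Tobi must all come before Mei — 3 forced predecessors.
Nothing else is forced ahead of Mei, so their earliest slot is position 3 + 1 = 4.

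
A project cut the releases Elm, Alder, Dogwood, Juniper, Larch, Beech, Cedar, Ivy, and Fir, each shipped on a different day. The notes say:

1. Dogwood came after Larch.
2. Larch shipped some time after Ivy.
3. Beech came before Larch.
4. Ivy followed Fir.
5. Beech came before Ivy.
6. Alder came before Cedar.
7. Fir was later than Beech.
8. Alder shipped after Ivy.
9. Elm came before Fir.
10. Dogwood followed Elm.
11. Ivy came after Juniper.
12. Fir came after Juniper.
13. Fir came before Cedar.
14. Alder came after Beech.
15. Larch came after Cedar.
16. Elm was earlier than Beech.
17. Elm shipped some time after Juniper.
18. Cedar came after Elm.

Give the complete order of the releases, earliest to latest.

Juniper, Elm, Beech, Fir, Ivy, Alder, Cedar, Larch, Dogwood

The constraints fix every adjacent pair, so only one ordering works:
Juniper → Elm → Beech → Fir → Ivy → Alder → Cedar → Larch → Dogwood.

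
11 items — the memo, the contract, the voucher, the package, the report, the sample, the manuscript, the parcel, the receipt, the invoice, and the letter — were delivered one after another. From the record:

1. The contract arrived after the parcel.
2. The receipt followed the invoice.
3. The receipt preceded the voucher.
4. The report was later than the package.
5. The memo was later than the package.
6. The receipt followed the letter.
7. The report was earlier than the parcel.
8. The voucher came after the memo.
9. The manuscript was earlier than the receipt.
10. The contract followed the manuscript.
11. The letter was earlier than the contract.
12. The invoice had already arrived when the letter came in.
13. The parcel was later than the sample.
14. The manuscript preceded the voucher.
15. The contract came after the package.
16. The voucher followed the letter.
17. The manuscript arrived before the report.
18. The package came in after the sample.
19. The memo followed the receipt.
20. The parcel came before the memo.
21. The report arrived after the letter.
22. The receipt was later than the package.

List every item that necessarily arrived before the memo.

Directly stated before the memo: the package, the parcel, and the receipt.
The invoice reaches the memo via the invoice → the receipt → the memo.
The letter reaches the memo via the letter → the receipt → the memo.
The manuscript reaches the memo via the manuscript → the receipt → the memo.
Likewise the report and the sample each reach the memo by chaining the stated constraints.
No chain forces the contract (or any of the others) ahead of the memo.

the invoice, the letter, the manuscript, the package, the parcel, the receipt, the report, the sample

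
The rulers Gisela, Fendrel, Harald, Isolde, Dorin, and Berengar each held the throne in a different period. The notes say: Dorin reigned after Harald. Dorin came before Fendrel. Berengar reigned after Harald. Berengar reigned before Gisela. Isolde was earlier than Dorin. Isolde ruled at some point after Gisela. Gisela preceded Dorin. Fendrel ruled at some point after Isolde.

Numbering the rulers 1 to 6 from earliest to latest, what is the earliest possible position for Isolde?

4

Berengar, Gisela, and Harald must all come before Isolde — 3 forced predecessors.
Nothing else is forced ahead of Isolde, so their earliest slot is position 3 + 1 = 4.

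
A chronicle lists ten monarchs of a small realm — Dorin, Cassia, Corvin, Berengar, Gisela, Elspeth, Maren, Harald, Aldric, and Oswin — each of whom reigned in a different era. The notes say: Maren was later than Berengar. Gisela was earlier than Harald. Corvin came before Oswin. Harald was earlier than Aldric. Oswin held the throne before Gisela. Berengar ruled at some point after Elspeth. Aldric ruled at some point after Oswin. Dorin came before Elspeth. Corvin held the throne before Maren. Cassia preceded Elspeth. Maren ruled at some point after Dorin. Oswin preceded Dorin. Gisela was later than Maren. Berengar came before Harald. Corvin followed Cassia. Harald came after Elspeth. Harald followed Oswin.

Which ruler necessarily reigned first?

Cassia

Cassia has a chain of constraints placing them before every other ruler, so Cassia must be first.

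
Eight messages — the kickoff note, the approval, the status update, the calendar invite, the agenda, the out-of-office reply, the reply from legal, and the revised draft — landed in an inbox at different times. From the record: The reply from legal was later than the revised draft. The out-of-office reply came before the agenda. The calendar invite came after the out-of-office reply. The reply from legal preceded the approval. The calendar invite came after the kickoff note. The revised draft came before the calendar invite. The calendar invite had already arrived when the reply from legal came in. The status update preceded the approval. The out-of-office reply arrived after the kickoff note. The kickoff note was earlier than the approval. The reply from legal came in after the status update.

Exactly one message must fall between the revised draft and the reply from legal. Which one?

the calendar invite

Tracing the constraints gives the revised draft → the calendar invite → the reply from legal, so the calendar invite sits after the revised draft and before the reply from legal.
No other message is forced both after the revised draft and before the reply from legal.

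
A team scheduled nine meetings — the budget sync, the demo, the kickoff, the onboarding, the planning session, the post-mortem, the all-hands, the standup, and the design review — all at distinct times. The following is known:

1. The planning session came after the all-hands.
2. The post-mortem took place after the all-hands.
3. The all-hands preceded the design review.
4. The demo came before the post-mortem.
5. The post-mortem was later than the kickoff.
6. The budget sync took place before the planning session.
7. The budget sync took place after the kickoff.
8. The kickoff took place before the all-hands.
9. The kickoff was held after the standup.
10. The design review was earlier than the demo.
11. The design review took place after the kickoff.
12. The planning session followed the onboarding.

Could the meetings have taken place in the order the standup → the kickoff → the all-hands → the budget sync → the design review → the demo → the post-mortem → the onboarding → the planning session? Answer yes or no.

Check each stated constraint against the proposed order — e.g. the kickoff is ahead of the post-mortem; the all-hands is ahead of the planning session. Every pair is in the required order; nothing is violated.

yes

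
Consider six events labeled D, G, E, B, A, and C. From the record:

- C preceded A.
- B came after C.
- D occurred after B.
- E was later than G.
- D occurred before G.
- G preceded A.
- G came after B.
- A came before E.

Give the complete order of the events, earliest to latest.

The constraints fix every adjacent pair, so only one ordering works:
C → B → D → G → A → E.

C, B, D, G, A, E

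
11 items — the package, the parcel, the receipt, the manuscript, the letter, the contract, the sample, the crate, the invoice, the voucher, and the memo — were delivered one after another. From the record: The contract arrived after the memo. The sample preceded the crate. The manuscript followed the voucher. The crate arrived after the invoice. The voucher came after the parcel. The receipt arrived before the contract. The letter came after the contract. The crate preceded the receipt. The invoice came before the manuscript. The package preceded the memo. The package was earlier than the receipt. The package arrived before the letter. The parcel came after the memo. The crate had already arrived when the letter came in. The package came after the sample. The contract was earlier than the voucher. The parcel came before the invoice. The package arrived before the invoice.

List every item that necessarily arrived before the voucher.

Directly stated before the voucher: the contract and the parcel.
The crate reaches the voucher via the crate → the receipt → the contract → the voucher.
The invoice reaches the voucher via the invoice → the crate → the receipt → the contract → the voucher.
The memo reaches the voucher via the memo → the contract → the voucher.
Likewise the package, the receipt, and the sample each reach the voucher by chaining the stated constraints.

the contract, the crate, the invoice, the memo, the package, the parcel, the receipt, the sample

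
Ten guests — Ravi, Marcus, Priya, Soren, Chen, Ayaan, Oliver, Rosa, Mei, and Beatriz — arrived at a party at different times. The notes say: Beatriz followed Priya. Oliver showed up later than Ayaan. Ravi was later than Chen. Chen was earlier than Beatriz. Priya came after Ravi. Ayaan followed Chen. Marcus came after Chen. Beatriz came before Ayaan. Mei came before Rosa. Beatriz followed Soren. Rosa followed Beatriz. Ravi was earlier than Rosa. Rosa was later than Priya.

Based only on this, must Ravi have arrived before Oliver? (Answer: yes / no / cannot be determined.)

yes

Chain the constraints: Ravi → Priya → Beatriz → Ayaan → Oliver. Each link is directly stated, so Ravi comes before Oliver.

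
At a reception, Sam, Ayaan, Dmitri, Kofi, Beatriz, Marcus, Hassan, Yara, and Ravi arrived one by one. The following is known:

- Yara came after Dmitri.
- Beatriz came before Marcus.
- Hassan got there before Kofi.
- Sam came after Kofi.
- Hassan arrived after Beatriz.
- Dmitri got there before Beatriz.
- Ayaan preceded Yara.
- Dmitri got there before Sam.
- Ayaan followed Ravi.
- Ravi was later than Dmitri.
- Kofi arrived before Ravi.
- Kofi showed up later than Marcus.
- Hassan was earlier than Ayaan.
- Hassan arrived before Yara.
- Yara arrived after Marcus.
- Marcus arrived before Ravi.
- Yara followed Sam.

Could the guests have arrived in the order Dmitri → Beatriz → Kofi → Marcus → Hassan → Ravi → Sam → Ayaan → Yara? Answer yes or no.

no

The constraints require Hassan before Kofi, but in the proposed sequence Kofi appears ahead of Hassan. That one violation is enough.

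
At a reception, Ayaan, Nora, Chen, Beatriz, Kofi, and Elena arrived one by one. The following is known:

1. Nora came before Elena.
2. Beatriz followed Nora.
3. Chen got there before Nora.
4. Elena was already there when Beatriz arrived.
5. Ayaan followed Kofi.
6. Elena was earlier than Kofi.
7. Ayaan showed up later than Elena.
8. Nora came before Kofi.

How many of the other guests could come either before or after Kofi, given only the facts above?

Forced before Kofi: Chen, Elena, and Nora; forced after Kofi: Ayaan.
That leaves Beatriz with no forced order relative to Kofi — 1.

1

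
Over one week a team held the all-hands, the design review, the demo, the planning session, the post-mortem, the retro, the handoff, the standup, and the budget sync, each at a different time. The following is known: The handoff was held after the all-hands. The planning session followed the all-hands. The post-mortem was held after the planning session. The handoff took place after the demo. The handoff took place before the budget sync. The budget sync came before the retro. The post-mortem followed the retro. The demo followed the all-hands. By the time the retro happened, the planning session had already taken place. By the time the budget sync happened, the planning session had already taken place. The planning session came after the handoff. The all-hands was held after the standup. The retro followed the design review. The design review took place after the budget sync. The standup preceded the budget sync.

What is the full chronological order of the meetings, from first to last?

The constraints fix every adjacent pair, so only one ordering works:
the standup → the all-hands → the demo → the handoff → the planning session → the budget sync → the design review → the retro → the post-mortem.

the standup, the all-hands, the demo, the handoff, the planning session, the budget sync, the design review, the retro, the post-mortem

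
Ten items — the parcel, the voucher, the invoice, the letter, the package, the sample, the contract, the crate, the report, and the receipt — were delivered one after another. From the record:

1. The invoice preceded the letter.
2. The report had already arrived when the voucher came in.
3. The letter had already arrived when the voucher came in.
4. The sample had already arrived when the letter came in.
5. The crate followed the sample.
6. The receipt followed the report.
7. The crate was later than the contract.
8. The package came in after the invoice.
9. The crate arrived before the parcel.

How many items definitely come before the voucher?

Directly stated before the voucher: the letter and the report.
The invoice reaches the voucher via the invoice → the letter → the voucher.
The sample reaches the voucher via the sample → the letter → the voucher.
No chain forces the contract (or any of the others) ahead of the voucher.
That's the invoice, the letter, the report, and the sample — 4 in all.

4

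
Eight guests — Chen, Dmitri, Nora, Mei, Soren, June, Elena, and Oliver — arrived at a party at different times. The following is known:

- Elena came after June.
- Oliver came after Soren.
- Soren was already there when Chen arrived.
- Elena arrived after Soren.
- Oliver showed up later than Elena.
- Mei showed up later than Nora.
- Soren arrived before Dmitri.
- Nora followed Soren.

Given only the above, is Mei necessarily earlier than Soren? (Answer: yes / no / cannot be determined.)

Tracing the constraints gives Soren → Nora → Mei, so Soren must come before Mei.
That means Mei cannot be before Soren.

no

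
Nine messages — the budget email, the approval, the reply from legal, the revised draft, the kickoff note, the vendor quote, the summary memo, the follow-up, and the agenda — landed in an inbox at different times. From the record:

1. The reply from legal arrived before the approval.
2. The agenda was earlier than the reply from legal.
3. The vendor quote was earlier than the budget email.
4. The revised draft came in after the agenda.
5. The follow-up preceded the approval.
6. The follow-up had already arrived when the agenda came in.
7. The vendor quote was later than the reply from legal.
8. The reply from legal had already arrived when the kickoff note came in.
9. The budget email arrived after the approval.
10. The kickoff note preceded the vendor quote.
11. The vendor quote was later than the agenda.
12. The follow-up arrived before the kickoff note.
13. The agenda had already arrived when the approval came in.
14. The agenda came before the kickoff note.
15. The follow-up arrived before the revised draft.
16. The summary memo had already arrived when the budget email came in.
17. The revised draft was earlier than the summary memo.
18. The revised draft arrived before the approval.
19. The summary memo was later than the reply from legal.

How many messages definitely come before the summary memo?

4

Directly stated before the summary memo: the reply from legal and the revised draft.
The agenda reaches the summary memo via the agenda → the revised draft → the summary memo.
The follow-up reaches the summary memo via the follow-up → the revised draft → the summary memo.
No chain forces the approval (or any of the others) ahead of the summary memo.
That's the agenda, the follow-up, the reply from legal, and the revised draft — 4 in all.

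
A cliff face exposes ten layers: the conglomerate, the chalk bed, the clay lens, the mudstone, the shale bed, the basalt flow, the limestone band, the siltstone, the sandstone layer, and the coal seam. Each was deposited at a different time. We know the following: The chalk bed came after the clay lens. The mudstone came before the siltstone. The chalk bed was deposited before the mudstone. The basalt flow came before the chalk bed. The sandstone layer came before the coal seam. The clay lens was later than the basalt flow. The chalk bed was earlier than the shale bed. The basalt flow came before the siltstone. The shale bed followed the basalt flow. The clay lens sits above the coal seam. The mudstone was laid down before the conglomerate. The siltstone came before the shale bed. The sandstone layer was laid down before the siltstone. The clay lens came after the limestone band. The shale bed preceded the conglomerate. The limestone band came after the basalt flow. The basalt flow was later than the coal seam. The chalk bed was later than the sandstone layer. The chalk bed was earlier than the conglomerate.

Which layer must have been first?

The sandstone layer has a chain of constraints placing it before every other layer, so the sandstone layer must be first.

the sandstone layer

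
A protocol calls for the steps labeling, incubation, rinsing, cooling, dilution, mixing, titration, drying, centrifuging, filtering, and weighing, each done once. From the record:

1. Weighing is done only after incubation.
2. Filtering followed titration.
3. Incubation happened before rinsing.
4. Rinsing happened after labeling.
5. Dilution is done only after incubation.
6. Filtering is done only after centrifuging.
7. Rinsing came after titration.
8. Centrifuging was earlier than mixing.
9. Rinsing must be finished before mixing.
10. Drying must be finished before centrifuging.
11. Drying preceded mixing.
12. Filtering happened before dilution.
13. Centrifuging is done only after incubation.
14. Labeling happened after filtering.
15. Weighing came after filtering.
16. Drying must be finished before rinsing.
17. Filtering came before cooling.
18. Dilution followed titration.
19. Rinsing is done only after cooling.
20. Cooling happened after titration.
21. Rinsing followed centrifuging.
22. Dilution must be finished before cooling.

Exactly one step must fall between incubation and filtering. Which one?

centrifuging

Tracing the constraints gives incubation → centrifuging → filtering, so centrifuging sits after incubation and before filtering.
No other step is forced both after incubation and before filtering.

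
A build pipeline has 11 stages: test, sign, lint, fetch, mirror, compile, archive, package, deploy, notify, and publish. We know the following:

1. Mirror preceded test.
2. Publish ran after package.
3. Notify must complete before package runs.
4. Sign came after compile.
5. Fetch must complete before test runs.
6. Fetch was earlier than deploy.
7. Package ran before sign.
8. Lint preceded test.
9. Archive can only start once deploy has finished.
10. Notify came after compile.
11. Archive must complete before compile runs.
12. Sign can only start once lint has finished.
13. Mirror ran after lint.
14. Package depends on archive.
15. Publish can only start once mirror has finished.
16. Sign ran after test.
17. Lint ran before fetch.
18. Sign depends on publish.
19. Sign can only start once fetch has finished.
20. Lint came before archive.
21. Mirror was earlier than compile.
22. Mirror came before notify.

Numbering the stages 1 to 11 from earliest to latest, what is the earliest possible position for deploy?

Fetch and lint must both come before deploy — 2 forced predecessors.
Nothing else is forced ahead of deploy, so its earliest slot is position 2 + 1 = 3.

3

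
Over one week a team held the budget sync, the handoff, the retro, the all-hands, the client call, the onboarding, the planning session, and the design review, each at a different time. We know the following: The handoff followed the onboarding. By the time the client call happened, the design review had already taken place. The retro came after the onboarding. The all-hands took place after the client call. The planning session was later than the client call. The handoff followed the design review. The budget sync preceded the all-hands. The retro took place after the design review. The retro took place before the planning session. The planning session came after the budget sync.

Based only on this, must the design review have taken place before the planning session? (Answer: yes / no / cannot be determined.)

yes

Chain the constraints: the design review → the client call → the planning session. Each link is directly stated, so the design review comes before the planning session.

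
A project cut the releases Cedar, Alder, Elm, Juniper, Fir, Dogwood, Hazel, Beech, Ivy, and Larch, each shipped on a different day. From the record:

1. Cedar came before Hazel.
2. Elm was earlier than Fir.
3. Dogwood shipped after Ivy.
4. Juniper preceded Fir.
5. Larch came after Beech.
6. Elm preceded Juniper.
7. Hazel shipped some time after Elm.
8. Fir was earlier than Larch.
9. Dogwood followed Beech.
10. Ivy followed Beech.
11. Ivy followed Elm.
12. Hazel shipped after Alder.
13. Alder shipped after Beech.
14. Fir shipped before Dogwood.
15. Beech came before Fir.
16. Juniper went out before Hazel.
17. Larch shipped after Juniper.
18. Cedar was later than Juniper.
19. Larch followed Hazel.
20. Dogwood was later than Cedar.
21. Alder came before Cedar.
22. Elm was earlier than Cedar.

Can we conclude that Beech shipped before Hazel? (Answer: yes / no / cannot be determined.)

Chain the constraints: Beech → Alder → Hazel. Each link is directly stated, so Beech comes before Hazel.

yes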